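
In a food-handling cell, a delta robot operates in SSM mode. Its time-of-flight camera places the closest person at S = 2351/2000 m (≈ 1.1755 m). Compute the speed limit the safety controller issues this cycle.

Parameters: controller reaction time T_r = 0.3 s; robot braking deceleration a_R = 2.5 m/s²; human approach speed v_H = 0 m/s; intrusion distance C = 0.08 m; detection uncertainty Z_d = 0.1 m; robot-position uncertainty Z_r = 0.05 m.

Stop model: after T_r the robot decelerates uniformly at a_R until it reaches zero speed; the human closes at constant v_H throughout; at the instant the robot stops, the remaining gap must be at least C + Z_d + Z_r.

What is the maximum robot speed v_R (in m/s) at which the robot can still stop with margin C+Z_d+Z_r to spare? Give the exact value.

at the boundary: (1/5)·v² + (3/10)·v + (-1891/2000) = 0
  disc = (3/10)² − 4·(1/5)·(-1891/2000) = 529/625 ; √disc = 23/25
  v_R = (−(3/10) + 23/25) / (2·(1/5)) = 31/20 m/s
check:
braking lasts T_s = (31/20)/(5/2) = 0.6200 s
robot in T_r: 1.5500·0.3000 = 0.4650 m
robot under decel: 1.5500²/(2·2.5000) = 0.4805 m
person approaches 0.0000·(0.3000+0.6200) = 0.0000 m
margins: 0.0800+0.1000+0.0500 = 0.2300 m
sum ≈ 0.4650+0.4805+0.0000+0.2300 ≈ 1.1755 m = S ✓

v_R_max = 31/20 m/s = 1.5500 m/s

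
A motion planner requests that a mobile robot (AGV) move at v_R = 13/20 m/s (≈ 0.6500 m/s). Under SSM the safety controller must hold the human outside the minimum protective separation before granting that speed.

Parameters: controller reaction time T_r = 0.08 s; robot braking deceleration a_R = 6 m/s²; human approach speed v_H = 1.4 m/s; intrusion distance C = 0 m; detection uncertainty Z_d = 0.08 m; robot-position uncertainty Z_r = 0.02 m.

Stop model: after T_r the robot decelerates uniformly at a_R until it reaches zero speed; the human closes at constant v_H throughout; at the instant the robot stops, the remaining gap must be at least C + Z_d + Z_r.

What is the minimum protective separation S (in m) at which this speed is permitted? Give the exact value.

S_min = 3607/8000 m = 0.4509 m

stop time T_s = (13/20)/6 = 0.1083 s
robot covers v_R·T_r = 0.6500·0.0800 = 0.0520 m before braking
robot covers 0.6500·0.1083 − ½·6.0000·0.1083² = 0.0352 m while stopping
human closes 1.4000·0.1883 = 0.2637 m
margins: 0.0000+0.0800+0.0200 = 0.1000 m
S_min ≈ 0.0520+0.0352+0.2637+0.1000  ⇒  S_min = 3607/8000 m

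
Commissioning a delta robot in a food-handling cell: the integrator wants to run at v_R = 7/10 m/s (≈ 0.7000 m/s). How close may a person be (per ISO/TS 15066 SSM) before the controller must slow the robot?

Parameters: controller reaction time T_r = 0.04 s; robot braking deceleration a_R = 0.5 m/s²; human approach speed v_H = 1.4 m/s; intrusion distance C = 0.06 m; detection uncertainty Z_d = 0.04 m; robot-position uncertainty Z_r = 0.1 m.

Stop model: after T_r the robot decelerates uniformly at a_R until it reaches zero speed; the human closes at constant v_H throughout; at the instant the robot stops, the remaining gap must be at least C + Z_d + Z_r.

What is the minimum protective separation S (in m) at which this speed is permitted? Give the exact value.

braking lasts T_s = (7/10)/(1/2) = 1.4000 s
robot covers v_R·T_r = 0.7000·0.0400 = 0.0280 m before braking
braking distance = 0.7000²/(2·0.5000) = 0.4900 m
human closes 1.4000·1.4400 = 2.0160 m
residual clearance needed = 0.0600+0.0400+0.1000 = 0.2000 m
S_min ≈ 0.0280+0.4900+2.0160+0.2000  ⇒  S_min = 1367/500 m

S_min = 1367/500 m = 2.7340 m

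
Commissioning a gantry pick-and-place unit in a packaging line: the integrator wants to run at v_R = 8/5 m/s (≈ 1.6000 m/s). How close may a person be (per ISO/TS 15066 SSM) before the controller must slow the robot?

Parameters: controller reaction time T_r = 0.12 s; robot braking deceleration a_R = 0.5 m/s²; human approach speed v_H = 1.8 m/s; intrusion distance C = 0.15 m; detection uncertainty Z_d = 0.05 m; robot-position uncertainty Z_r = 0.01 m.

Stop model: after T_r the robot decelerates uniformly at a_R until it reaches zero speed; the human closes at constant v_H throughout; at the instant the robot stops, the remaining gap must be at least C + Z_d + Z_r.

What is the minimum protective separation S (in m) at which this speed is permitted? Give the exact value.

braking lasts T_s = (8/5)/(1/2) = 3.2000 s
robot covers v_R·T_r = 1.6000·0.1200 = 0.1920 m before braking
braking distance = 1.6000²/(2·0.5000) = 2.5600 m
person approaches 1.8000·(0.1200+3.2000) = 5.9760 m
margins: 0.1500+0.0500+0.0100 = 0.2100 m
S_min ≈ 0.1920+2.5600+5.9760+0.2100  ⇒  S_min = 4469/500 m

S_min = 4469/500 m = 8.9380 m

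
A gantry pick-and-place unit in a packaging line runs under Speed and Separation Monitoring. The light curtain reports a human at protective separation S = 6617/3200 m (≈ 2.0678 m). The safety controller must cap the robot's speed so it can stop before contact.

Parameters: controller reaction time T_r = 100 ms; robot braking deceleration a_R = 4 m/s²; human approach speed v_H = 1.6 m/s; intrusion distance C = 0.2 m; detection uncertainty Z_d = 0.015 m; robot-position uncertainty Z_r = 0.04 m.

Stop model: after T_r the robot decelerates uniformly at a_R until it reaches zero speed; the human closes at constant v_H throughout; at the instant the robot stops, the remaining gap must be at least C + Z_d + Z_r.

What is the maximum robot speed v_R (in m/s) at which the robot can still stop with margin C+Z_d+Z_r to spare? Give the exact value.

collect terms ⇒ (1/8)·v_R² + (1/2)·v_R + (-5289/3200) = 0
  disc = (1/2)² − 4·(1/8)·(-5289/3200) = 6889/6400 ; √disc = 83/80
  v_R = (−(1/2) + 83/80) / (2·(1/8)) = 43/20 m/s
check:
stop time T_s = (43/20)/4 = 0.5375 s
robot covers v_R·T_r = 2.1500·0.1000 = 0.2150 m before braking
robot covers 2.1500·0.5375 − ½·4.0000·0.5375² = 0.5778 m while stopping
person approaches 1.6000·(0.1000+0.5375) = 1.0200 m
C+Z_d+Z_r = 0.2000+0.0150+0.0400 = 0.2550 m
sum ≈ 0.2150+0.5778+1.0200+0.2550 ≈ 2.0678 m = S ✓

v_R_max = 43/20 m/s = 2.1500 m/s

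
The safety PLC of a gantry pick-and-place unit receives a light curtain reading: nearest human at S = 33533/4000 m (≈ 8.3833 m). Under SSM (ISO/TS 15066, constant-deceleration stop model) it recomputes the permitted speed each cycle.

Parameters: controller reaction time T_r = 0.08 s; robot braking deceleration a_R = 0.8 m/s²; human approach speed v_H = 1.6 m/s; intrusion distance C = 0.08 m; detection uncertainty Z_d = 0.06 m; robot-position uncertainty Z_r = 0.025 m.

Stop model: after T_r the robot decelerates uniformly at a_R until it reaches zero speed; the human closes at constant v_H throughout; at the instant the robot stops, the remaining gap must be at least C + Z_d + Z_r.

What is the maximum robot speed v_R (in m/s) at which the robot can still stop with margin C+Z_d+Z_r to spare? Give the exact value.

v_R_max = 23/10 m/s = 2.3000 m/s

quadratic (5/8)·v² + (52/25)·v + (-32361/4000) = 0
  disc = (52/25)² − 4·(5/8)·(-32361/4000) = 982081/40000 ; √disc = 991/200
  v_R = (−(52/25) + 991/200) / (2·(5/8)) = 23/10 m/s
check:
braking lasts T_s = (23/10)/(4/5) = 2.8750 s
reaction-phase robot travel = 2.3000·0.0800 = 0.1840 m
robot under decel: 2.3000²/(2·0.8000) = 3.3062 m
person approaches 1.6000·(0.0800+2.8750) = 4.7280 m
margins: 0.0800+0.0600+0.0250 = 0.1650 m
sum ≈ 0.1840+3.3062+4.7280+0.1650 ≈ 8.3833 m = S ✓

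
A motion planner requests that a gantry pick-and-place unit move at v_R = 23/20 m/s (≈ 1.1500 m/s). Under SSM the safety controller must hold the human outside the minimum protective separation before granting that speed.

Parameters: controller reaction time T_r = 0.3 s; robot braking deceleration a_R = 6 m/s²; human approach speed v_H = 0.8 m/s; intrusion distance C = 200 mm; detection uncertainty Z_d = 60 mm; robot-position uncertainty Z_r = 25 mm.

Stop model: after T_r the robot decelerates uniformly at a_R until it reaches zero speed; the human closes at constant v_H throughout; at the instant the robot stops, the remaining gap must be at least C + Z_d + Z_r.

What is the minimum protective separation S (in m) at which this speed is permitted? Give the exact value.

S_min = 5441/4800 m = 1.1335 m

braking lasts T_s = (23/20)/6 = 0.1917 s
robot covers v_R·T_r = 1.1500·0.3000 = 0.3450 m before braking
robot covers 1.1500·0.1917 − ½·6.0000·0.1917² = 0.1102 m while stopping
human closes 0.8000·0.4917 = 0.3933 m
C+Z_d+Z_r = 0.2000+0.0600+0.0250 = 0.2850 m
S_min ≈ 0.3450+0.1102+0.3933+0.2850  ⇒  S_min = 5441/4800 m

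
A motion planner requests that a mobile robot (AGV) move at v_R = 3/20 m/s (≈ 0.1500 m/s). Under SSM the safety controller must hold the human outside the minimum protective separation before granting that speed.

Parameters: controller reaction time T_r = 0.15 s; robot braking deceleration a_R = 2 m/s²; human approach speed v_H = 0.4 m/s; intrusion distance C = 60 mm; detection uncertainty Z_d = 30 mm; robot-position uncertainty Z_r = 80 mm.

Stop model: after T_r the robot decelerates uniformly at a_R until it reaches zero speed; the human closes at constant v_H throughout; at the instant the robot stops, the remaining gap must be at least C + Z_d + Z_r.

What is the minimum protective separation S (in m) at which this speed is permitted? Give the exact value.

S_min = 461/1600 m = 0.2881 m

stop time T_s = (3/20)/2 = 0.0750 s
reaction-phase robot travel = 0.1500·0.1500 = 0.0225 m
robot covers 0.1500·0.0750 − ½·2.0000·0.0750² = 0.0056 m while stopping
human closes 0.4000·0.2250 = 0.0900 m
residual clearance needed = 0.0600+0.0300+0.0800 = 0.1700 m
S_min ≈ 0.0225+0.0056+0.0900+0.1700  ⇒  S_min = 461/1600 m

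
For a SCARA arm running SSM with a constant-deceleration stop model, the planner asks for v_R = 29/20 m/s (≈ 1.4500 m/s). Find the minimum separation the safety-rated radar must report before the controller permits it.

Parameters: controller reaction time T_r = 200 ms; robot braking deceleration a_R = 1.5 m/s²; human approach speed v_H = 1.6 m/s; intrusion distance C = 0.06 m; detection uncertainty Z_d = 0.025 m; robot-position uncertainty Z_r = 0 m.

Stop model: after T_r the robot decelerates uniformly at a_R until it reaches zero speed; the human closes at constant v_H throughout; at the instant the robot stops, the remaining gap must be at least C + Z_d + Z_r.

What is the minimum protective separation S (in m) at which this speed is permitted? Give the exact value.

T_s = v_R/a_R = (29/20)/(3/2) = 0.9667 s
robot in T_r: 1.4500·0.2000 = 0.2900 m
robot covers 1.4500·0.9667 − ½·1.5000·0.9667² = 0.7008 m while stopping
human over T_r+T_s: 1.6000·(0.2000+0.9667) = 1.8667 m
residual clearance needed = 0.0600+0.0250+0.0000 = 0.0850 m
S_min ≈ 0.2900+0.7008+1.8667+0.0850  ⇒  S_min = 1177/400 m

S_min = 1177/400 m = 2.9425 m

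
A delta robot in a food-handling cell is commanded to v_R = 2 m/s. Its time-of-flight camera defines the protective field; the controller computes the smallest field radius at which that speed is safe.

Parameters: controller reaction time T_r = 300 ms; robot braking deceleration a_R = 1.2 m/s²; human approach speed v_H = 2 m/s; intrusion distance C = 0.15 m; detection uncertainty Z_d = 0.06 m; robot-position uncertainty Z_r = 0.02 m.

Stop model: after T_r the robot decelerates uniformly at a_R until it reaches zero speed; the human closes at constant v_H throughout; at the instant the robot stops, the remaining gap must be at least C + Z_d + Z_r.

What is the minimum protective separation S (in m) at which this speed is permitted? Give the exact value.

stop time T_s = 2/(6/5) = 1.6667 s
robot in T_r: 2.0000·0.3000 = 0.6000 m
robot under decel: 2.0000²/(2·1.2000) = 1.6667 m
person approaches 2.0000·(0.3000+1.6667) = 3.9333 m
C+Z_d+Z_r = 0.1500+0.0600+0.0200 = 0.2300 m
S_min ≈ 0.6000+1.6667+3.9333+0.2300  ⇒  S_min = 643/100 m

S_min = 643/100 m = 6.4300 m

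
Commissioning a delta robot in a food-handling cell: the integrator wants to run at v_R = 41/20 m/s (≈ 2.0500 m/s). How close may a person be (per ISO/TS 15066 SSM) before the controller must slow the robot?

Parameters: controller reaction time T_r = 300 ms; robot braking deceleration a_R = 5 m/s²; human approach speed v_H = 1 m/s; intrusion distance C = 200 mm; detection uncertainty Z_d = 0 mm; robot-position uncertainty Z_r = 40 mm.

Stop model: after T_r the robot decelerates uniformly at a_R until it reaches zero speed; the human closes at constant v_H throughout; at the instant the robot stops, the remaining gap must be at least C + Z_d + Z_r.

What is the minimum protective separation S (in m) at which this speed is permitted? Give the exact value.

braking lasts T_s = (41/20)/5 = 0.4100 s
reaction-phase robot travel = 2.0500·0.3000 = 0.6150 m
braking distance = 2.0500²/(2·5.0000) = 0.4203 m
human over T_r+T_s: 1.0000·(0.3000+0.4100) = 0.7100 m
C+Z_d+Z_r = 0.2000+0.0000+0.0400 = 0.2400 m
S_min ≈ 0.6150+0.4203+0.7100+0.2400  ⇒  S_min = 7941/4000 m

S_min = 7941/4000 m = 1.9852 m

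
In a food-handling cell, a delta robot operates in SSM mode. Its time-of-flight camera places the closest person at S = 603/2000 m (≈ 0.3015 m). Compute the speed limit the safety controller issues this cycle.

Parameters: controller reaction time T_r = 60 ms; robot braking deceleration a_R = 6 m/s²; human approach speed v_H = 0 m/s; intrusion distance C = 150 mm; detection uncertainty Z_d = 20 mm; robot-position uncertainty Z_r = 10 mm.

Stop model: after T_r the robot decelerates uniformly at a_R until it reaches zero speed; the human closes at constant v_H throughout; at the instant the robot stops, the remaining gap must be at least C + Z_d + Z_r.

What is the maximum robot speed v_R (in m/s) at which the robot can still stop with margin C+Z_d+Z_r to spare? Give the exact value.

at the boundary: (1/12)·v² + (3/50)·v + (-243/2000) = 0
  disc = (3/50)² − 4·(1/12)·(-243/2000) = 441/10000 ; √disc = 21/100
  v_R = (−(3/50) + 21/100) / (2·(1/12)) = 9/10 m/s
check:
braking lasts T_s = (9/10)/6 = 0.1500 s
reaction-phase robot travel = 0.9000·0.0600 = 0.0540 m
braking distance = 0.9000²/(2·6.0000) = 0.0675 m
person approaches 0.0000·(0.0600+0.1500) = 0.0000 m
residual clearance needed = 0.1500+0.0200+0.0100 = 0.1800 m
sum ≈ 0.0540+0.0675+0.0000+0.1800 ≈ 0.3015 m = S ✓

v_R_max = 9/10 m/s = 0.9000 m/s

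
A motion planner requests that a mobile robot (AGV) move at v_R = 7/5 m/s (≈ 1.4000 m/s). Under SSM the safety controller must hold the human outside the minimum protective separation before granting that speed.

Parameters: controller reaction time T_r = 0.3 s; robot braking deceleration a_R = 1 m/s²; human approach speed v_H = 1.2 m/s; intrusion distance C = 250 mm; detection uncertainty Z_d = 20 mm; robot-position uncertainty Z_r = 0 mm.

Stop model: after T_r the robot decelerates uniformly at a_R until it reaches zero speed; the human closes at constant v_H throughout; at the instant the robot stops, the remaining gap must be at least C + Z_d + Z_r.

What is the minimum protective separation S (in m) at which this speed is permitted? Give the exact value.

T_s = v_R/a_R = (7/5)/1 = 1.4000 s
robot covers v_R·T_r = 1.4000·0.3000 = 0.4200 m before braking
robot under decel: 1.4000²/(2·1.0000) = 0.9800 m
person approaches 1.2000·(0.3000+1.4000) = 2.0400 m
residual clearance needed = 0.2500+0.0200+0.0000 = 0.2700 m
S_min ≈ 0.4200+0.9800+2.0400+0.2700  ⇒  S_min = 371/100 m

S_min = 371/100 m = 3.7100 m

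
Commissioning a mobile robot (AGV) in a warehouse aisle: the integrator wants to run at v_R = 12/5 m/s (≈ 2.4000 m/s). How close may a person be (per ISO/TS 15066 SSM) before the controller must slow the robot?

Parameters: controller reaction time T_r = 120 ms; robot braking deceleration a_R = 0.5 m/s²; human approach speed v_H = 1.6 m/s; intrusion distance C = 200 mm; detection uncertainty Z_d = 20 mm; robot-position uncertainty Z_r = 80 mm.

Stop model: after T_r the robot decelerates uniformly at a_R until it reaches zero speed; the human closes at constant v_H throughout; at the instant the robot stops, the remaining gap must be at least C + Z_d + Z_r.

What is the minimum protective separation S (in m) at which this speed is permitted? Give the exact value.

braking lasts T_s = (12/5)/(1/2) = 4.8000 s
robot in T_r: 2.4000·0.1200 = 0.2880 m
robot under decel: 2.4000²/(2·0.5000) = 5.7600 m
human over T_r+T_s: 1.6000·(0.1200+4.8000) = 7.8720 m
C+Z_d+Z_r = 0.2000+0.0200+0.0800 = 0.3000 m
S_min ≈ 0.2880+5.7600+7.8720+0.3000  ⇒  S_min = 711/50 m

S_min = 711/50 m = 14.2200 m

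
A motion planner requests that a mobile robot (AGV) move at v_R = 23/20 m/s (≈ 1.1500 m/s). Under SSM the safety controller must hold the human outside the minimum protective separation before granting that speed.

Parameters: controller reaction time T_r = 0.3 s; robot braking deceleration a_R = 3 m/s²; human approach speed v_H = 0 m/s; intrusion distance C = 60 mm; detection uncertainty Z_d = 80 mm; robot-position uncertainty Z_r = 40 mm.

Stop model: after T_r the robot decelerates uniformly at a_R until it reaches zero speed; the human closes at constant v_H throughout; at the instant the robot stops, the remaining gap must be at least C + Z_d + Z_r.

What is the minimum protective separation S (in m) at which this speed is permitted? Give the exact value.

T_s = v_R/a_R = (23/20)/3 = 0.3833 s
reaction-phase robot travel = 1.1500·0.3000 = 0.3450 m
robot covers 1.1500·0.3833 − ½·3.0000·0.3833² = 0.2204 m while stopping
person approaches 0.0000·(0.3000+0.3833) = 0.0000 m
residual clearance needed = 0.0600+0.0800+0.0400 = 0.1800 m
S_min ≈ 0.3450+0.2204+0.0000+0.1800  ⇒  S_min = 1789/2400 m

S_min = 1789/2400 m = 0.7454 m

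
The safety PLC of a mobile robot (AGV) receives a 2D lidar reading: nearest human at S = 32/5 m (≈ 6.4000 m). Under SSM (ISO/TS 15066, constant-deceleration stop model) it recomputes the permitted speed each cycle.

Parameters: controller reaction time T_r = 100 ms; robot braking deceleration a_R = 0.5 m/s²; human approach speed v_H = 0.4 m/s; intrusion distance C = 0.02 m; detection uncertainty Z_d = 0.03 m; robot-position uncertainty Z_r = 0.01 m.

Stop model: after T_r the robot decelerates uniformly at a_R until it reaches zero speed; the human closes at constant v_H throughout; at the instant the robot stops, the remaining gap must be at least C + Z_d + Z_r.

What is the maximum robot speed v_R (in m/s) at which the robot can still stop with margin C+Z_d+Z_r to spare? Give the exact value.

at the boundary: (1)·v² + (9/10)·v + (-63/10) = 0
  disc = (9/10)² − 4·(1)·(-63/10) = 2601/100 ; √disc = 51/10
  v_R = (−(9/10) + 51/10) / (2·(1)) = 21/10 m/s
check:
stop time T_s = (21/10)/(1/2) = 4.2000 s
robot in T_r: 2.1000·0.1000 = 0.2100 m
robot covers 2.1000·4.2000 − ½·0.5000·4.2000² = 4.4100 m while stopping
person approaches 0.4000·(0.1000+4.2000) = 1.7200 m
residual clearance needed = 0.0200+0.0300+0.0100 = 0.0600 m
sum ≈ 0.2100+4.4100+1.7200+0.0600 ≈ 6.4000 m = S ✓

v_R_max = 21/10 m/s = 2.1000 m/s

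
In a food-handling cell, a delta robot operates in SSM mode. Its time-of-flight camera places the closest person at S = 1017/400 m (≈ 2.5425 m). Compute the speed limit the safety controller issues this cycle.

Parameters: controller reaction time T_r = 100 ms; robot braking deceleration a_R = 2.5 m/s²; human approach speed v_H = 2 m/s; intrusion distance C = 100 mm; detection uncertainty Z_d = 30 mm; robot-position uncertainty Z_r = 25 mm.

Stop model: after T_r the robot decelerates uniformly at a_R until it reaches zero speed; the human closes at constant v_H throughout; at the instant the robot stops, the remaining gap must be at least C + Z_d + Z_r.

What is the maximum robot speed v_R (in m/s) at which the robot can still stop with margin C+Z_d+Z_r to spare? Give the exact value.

v_R_max = 7/4 m/s = 1.7500 m/s

at the boundary: (1/5)·v² + (9/10)·v + (-35/16) = 0
  disc = (9/10)² − 4·(1/5)·(-35/16) = 64/25 ; √disc = 8/5
  v_R = (−(9/10) + 8/5) / (2·(1/5)) = 7/4 m/s
check:
braking lasts T_s = (7/4)/(5/2) = 0.7000 s
robot covers v_R·T_r = 1.7500·0.1000 = 0.1750 m before braking
robot covers 1.7500·0.7000 − ½·2.5000·0.7000² = 0.6125 m while stopping
person approaches 2.0000·(0.1000+0.7000) = 1.6000 m
margins: 0.1000+0.0300+0.0250 = 0.1550 m
sum ≈ 0.1750+0.6125+1.6000+0.1550 ≈ 2.5425 m = S ✓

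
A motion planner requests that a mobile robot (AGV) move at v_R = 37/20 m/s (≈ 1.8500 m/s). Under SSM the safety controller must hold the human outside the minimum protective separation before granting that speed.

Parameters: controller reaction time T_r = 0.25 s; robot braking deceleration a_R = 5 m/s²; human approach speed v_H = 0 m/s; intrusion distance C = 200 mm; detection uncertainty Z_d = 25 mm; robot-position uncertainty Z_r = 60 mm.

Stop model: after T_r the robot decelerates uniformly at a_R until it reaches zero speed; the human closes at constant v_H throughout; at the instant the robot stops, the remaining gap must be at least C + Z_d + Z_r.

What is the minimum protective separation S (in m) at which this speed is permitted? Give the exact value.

S_min = 4359/4000 m = 1.0897 m

T_s = v_R/a_R = (37/20)/5 = 0.3700 s
robot covers v_R·T_r = 1.8500·0.2500 = 0.4625 m before braking
braking distance = 1.8500²/(2·5.0000) = 0.3422 m
human over T_r+T_s: 0.0000·(0.2500+0.3700) = 0.0000 m
C+Z_d+Z_r = 0.2000+0.0250+0.0600 = 0.2850 m
S_min ≈ 0.4625+0.3422+0.0000+0.2850  ⇒  S_min = 4359/4000 m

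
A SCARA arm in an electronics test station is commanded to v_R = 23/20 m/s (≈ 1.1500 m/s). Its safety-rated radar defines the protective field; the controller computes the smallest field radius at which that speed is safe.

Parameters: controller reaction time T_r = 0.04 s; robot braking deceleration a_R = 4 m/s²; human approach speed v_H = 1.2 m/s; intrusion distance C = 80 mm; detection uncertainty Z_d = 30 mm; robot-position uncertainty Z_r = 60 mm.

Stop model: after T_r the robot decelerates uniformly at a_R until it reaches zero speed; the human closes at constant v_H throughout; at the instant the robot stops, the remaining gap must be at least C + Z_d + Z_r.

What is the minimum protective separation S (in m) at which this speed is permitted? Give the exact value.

S_min = 12389/16000 m = 0.7743 m

braking lasts T_s = (23/20)/4 = 0.2875 s
robot covers v_R·T_r = 1.1500·0.0400 = 0.0460 m before braking
braking distance = 1.1500²/(2·4.0000) = 0.1653 m
human over T_r+T_s: 1.2000·(0.0400+0.2875) = 0.3930 m
margins: 0.0800+0.0300+0.0600 = 0.1700 m
S_min ≈ 0.0460+0.1653+0.3930+0.1700  ⇒  S_min = 12389/16000 m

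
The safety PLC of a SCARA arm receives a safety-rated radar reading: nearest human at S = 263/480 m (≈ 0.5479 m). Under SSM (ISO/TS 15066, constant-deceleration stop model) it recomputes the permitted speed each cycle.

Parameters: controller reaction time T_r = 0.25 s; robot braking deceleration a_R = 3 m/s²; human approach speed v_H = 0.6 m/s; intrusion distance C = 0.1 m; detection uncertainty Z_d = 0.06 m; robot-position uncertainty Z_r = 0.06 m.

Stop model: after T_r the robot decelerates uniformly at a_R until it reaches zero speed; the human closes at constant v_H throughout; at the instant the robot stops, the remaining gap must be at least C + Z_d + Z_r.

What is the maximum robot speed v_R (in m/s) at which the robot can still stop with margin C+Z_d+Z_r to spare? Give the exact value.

v_R_max = 7/20 m/s = 0.3500 m/s

collect terms ⇒ (1/6)·v_R² + (9/20)·v_R + (-427/2400) = 0
  disc = (9/20)² − 4·(1/6)·(-427/2400) = 289/900 ; √disc = 17/30
  v_R = (−(9/20) + 17/30) / (2·(1/6)) = 7/20 m/s
check:
T_s = v_R/a_R = (7/20)/3 = 0.1167 s
robot in T_r: 0.3500·0.2500 = 0.0875 m
robot under decel: 0.3500²/(2·3.0000) = 0.0204 m
human over T_r+T_s: 0.6000·(0.2500+0.1167) = 0.2200 m
C+Z_d+Z_r = 0.1000+0.0600+0.0600 = 0.2200 m
sum ≈ 0.0875+0.0204+0.2200+0.2200 ≈ 0.5479 m = S ✓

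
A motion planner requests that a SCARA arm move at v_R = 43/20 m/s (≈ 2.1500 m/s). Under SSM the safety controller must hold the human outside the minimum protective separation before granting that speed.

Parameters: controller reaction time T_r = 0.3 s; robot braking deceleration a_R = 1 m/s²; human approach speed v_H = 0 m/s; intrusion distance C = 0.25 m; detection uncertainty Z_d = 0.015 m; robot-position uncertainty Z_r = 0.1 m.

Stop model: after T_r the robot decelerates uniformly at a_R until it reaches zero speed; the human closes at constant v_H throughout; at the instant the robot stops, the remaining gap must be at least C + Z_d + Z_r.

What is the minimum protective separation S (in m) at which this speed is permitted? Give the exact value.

T_s = v_R/a_R = (43/20)/1 = 2.1500 s
reaction-phase robot travel = 2.1500·0.3000 = 0.6450 m
robot under decel: 2.1500²/(2·1.0000) = 2.3112 m
person approaches 0.0000·(0.3000+2.1500) = 0.0000 m
margins: 0.2500+0.0150+0.1000 = 0.3650 m
S_min ≈ 0.6450+2.3112+0.0000+0.3650  ⇒  S_min = 2657/800 m

S_min = 2657/800 m = 3.3213 m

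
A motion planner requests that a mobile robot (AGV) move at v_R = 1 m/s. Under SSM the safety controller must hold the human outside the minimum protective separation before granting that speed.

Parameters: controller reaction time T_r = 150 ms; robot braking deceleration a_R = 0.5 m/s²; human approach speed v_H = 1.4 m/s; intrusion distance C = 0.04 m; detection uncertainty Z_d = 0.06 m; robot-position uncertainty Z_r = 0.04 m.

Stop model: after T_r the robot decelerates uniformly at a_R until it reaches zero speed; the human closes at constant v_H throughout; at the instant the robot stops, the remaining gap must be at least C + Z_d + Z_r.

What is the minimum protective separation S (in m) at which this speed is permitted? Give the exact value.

braking lasts T_s = 1/(1/2) = 2.0000 s
reaction-phase robot travel = 1.0000·0.1500 = 0.1500 m
braking distance = 1.0000²/(2·0.5000) = 1.0000 m
human over T_r+T_s: 1.4000·(0.1500+2.0000) = 3.0100 m
residual clearance needed = 0.0400+0.0600+0.0400 = 0.1400 m
S_min ≈ 0.1500+1.0000+3.0100+0.1400  ⇒  S_min = 43/10 m

S_min = 43/10 m = 4.3000 m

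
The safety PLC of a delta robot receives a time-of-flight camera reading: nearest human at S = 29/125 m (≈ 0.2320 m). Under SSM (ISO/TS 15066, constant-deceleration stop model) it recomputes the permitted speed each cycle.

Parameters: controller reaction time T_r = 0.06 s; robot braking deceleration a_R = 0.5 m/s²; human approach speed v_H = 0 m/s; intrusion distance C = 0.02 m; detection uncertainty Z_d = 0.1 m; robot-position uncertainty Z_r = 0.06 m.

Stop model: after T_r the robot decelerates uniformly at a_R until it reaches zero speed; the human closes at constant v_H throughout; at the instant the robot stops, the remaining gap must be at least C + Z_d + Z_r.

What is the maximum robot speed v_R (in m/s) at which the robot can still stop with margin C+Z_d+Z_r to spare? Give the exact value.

v_R_max = 1/5 m/s = 0.2000 m/s

collect terms ⇒ (1)·v_R² + (3/50)·v_R + (-13/250) = 0
  disc = (3/50)² − 4·(1)·(-13/250) = 529/2500 ; √disc = 23/50
  v_R = (−(3/50) + 23/50) / (2·(1)) = 1/5 m/s
check:
braking lasts T_s = (1/5)/(1/2) = 0.4000 s
robot covers v_R·T_r = 0.2000·0.0600 = 0.0120 m before braking
robot under decel: 0.2000²/(2·0.5000) = 0.0400 m
human closes 0.0000·0.4600 = 0.0000 m
margins: 0.0200+0.1000+0.0600 = 0.1800 m
sum ≈ 0.0120+0.0400+0.0000+0.1800 ≈ 0.2320 m = S ✓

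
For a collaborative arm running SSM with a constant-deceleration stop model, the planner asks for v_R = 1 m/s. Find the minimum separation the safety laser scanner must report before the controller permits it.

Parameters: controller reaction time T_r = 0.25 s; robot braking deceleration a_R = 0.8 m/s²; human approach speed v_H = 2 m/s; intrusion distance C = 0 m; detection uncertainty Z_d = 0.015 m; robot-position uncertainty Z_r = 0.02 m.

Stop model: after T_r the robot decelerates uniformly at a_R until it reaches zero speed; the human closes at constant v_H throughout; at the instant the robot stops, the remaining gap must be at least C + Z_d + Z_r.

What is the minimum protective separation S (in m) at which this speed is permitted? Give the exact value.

S_min = 391/100 m = 3.9100 m

stop time T_s = 1/(4/5) = 1.2500 s
robot in T_r: 1.0000·0.2500 = 0.2500 m
robot under decel: 1.0000²/(2·0.8000) = 0.6250 m
human over T_r+T_s: 2.0000·(0.2500+1.2500) = 3.0000 m
C+Z_d+Z_r = 0.0000+0.0150+0.0200 = 0.0350 m
S_min ≈ 0.2500+0.6250+3.0000+0.0350  ⇒  S_min = 391/100 m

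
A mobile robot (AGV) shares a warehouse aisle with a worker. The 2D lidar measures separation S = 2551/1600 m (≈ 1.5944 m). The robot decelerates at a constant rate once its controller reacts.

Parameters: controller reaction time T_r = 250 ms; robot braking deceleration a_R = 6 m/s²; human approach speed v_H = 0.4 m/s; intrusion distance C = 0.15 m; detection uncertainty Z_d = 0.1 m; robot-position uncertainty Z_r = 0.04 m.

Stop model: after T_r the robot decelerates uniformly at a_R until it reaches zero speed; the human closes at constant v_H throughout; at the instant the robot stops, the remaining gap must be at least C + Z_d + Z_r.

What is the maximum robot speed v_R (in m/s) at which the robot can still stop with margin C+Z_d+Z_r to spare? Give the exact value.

v_R_max = 47/20 m/s = 2.3500 m/s

at the boundary: (1/12)·v² + (19/60)·v + (-1927/1600) = 0
  disc = (19/60)² − 4·(1/12)·(-1927/1600) = 289/576 ; √disc = 17/24
  v_R = (−(19/60) + 17/24) / (2·(1/12)) = 47/20 m/s
check:
T_s = v_R/a_R = (47/20)/6 = 0.3917 s
reaction-phase robot travel = 2.3500·0.2500 = 0.5875 m
robot under decel: 2.3500²/(2·6.0000) = 0.4602 m
person approaches 0.4000·(0.2500+0.3917) = 0.2567 m
C+Z_d+Z_r = 0.1500+0.1000+0.0400 = 0.2900 m
sum ≈ 0.5875+0.4602+0.2567+0.2900 ≈ 1.5944 m = S ✓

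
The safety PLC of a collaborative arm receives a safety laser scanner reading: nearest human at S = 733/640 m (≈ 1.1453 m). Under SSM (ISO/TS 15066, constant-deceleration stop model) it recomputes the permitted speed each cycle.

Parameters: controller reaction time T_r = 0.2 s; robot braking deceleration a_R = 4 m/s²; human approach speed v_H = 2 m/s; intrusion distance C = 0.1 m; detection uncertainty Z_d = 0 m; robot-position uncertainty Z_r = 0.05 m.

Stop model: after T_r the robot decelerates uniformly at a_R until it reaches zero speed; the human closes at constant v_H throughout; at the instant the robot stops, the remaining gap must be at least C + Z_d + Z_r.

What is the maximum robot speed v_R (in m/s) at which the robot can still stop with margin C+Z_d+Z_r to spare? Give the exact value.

collect terms ⇒ (1/8)·v_R² + (7/10)·v_R + (-381/640) = 0
  disc = (7/10)² − 4·(1/8)·(-381/640) = 5041/6400 ; √disc = 71/80
  v_R = (−(7/10) + 71/80) / (2·(1/8)) = 3/4 m/s
check:
braking lasts T_s = (3/4)/4 = 0.1875 s
robot covers v_R·T_r = 0.7500·0.2000 = 0.1500 m before braking
braking distance = 0.7500²/(2·4.0000) = 0.0703 m
person approaches 2.0000·(0.2000+0.1875) = 0.7750 m
C+Z_d+Z_r = 0.1000+0.0000+0.0500 = 0.1500 m
sum ≈ 0.1500+0.0703+0.7750+0.1500 ≈ 1.1453 m = S ✓

v_R_max = 3/4 m/s = 0.7500 m/s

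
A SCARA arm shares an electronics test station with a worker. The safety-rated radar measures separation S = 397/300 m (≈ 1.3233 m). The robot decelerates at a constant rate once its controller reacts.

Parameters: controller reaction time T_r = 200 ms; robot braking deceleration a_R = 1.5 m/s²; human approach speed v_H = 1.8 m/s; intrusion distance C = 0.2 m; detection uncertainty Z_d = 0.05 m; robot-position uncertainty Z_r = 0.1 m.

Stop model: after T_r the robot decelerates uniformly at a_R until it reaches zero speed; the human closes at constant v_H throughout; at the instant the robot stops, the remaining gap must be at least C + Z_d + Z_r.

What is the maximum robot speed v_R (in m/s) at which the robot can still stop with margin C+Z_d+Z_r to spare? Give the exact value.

v_R_max = 2/5 m/s = 0.4000 m/s

quadratic (1/3)·v² + (7/5)·v + (-46/75) = 0
  disc = (7/5)² − 4·(1/3)·(-46/75) = 25/9 ; √disc = 5/3
  v_R = (−(7/5) + 5/3) / (2·(1/3)) = 2/5 m/s
check:
stop time T_s = (2/5)/(3/2) = 0.2667 s
reaction-phase robot travel = 0.4000·0.2000 = 0.0800 m
robot under decel: 0.4000²/(2·1.5000) = 0.0533 m
human closes 1.8000·0.4667 = 0.8400 m
margins: 0.2000+0.0500+0.1000 = 0.3500 m
sum ≈ 0.0800+0.0533+0.8400+0.3500 ≈ 1.3233 m = S ✓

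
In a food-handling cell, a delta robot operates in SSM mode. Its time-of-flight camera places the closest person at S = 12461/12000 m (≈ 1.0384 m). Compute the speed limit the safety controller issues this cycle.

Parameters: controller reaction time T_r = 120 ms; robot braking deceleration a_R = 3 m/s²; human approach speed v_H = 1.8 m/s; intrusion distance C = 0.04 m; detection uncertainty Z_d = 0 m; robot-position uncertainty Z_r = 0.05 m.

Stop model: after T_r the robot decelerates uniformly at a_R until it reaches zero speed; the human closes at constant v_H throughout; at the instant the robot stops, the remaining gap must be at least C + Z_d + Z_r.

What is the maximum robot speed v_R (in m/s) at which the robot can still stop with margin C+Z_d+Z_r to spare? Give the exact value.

quadratic (1/6)·v² + (18/25)·v + (-8789/12000) = 0
  disc = (18/25)² − 4·(1/6)·(-8789/12000) = 90601/90000 ; √disc = 301/300
  v_R = (−(18/25) + 301/300) / (2·(1/6)) = 17/20 m/s
check:
braking lasts T_s = (17/20)/3 = 0.2833 s
robot covers v_R·T_r = 0.8500·0.1200 = 0.1020 m before braking
robot under decel: 0.8500²/(2·3.0000) = 0.1204 m
human closes 1.8000·0.4033 = 0.7260 m
C+Z_d+Z_r = 0.0400+0.0000+0.0500 = 0.0900 m
sum ≈ 0.1020+0.1204+0.7260+0.0900 ≈ 1.0384 m = S ✓

v_R_max = 17/20 m/s = 0.8500 m/s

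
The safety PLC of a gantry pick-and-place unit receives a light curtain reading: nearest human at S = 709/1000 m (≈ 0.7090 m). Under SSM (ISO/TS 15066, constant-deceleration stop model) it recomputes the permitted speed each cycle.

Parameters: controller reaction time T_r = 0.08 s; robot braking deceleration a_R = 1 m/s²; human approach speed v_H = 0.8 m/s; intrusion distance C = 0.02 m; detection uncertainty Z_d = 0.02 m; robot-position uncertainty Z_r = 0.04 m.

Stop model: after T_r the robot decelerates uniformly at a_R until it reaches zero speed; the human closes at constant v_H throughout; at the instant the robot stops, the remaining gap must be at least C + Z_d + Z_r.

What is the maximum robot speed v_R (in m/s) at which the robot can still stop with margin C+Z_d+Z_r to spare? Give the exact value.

v_R_max = 1/2 m/s = 0.5000 m/s

quadratic (1/2)·v² + (22/25)·v + (-113/200) = 0
  disc = (22/25)² − 4·(1/2)·(-113/200) = 4761/2500 ; √disc = 69/50
  v_R = (−(22/25) + 69/50) / (2·(1/2)) = 1/2 m/s
check:
T_s = v_R/a_R = (1/2)/1 = 0.5000 s
robot in T_r: 0.5000·0.0800 = 0.0400 m
robot covers 0.5000·0.5000 − ½·1.0000·0.5000² = 0.1250 m while stopping
human closes 0.8000·0.5800 = 0.4640 m
C+Z_d+Z_r = 0.0200+0.0200+0.0400 = 0.0800 m
sum ≈ 0.0400+0.1250+0.4640+0.0800 ≈ 0.7090 m = S ✓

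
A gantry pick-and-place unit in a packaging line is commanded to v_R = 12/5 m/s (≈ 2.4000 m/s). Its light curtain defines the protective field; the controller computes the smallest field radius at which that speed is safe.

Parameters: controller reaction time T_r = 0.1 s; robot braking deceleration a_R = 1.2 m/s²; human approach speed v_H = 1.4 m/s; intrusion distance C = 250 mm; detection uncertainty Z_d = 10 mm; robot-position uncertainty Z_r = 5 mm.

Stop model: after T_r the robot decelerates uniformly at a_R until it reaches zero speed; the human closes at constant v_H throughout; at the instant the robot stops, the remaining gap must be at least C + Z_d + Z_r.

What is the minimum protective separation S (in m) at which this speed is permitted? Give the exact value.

stop time T_s = (12/5)/(6/5) = 2.0000 s
robot covers v_R·T_r = 2.4000·0.1000 = 0.2400 m before braking
robot under decel: 2.4000²/(2·1.2000) = 2.4000 m
person approaches 1.4000·(0.1000+2.0000) = 2.9400 m
margins: 0.2500+0.0100+0.0050 = 0.2650 m
S_min ≈ 0.2400+2.4000+2.9400+0.2650  ⇒  S_min = 1169/200 m

S_min = 1169/200 m = 5.8450 m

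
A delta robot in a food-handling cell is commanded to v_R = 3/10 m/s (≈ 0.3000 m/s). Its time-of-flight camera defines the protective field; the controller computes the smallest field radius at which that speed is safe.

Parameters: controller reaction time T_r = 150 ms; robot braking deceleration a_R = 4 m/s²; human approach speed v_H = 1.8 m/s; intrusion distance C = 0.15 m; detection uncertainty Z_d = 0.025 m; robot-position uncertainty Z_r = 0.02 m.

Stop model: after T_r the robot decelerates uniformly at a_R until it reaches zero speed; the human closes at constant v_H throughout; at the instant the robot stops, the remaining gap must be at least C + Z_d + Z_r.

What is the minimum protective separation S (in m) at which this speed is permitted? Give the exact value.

S_min = 21/32 m = 0.6562 m

stop time T_s = (3/10)/4 = 0.0750 s
robot in T_r: 0.3000·0.1500 = 0.0450 m
robot covers 0.3000·0.0750 − ½·4.0000·0.0750² = 0.0112 m while stopping
person approaches 1.8000·(0.1500+0.0750) = 0.4050 m
C+Z_d+Z_r = 0.1500+0.0250+0.0200 = 0.1950 m
S_min ≈ 0.0450+0.0112+0.4050+0.1950  ⇒  S_min = 21/32 m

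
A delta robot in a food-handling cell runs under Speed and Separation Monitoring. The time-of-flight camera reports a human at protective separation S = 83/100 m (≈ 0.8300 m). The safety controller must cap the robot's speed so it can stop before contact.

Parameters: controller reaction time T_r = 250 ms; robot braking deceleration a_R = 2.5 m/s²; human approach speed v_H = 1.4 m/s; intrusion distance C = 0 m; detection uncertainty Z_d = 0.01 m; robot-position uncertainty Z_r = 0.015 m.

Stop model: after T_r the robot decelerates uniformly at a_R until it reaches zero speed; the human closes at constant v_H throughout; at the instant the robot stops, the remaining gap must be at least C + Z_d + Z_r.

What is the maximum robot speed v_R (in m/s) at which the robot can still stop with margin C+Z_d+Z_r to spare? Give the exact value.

at the boundary: (1/5)·v² + (81/100)·v + (-91/200) = 0
  disc = (81/100)² − 4·(1/5)·(-91/200) = 10201/10000 ; √disc = 101/100
  v_R = (−(81/100) + 101/100) / (2·(1/5)) = 1/2 m/s
check:
T_s = v_R/a_R = (1/2)/(5/2) = 0.2000 s
reaction-phase robot travel = 0.5000·0.2500 = 0.1250 m
robot covers 0.5000·0.2000 − ½·2.5000·0.2000² = 0.0500 m while stopping
person approaches 1.4000·(0.2500+0.2000) = 0.6300 m
residual clearance needed = 0.0000+0.0100+0.0150 = 0.0250 m
sum ≈ 0.1250+0.0500+0.6300+0.0250 ≈ 0.8300 m = S ✓

v_R_max = 1/2 m/s = 0.5000 m/s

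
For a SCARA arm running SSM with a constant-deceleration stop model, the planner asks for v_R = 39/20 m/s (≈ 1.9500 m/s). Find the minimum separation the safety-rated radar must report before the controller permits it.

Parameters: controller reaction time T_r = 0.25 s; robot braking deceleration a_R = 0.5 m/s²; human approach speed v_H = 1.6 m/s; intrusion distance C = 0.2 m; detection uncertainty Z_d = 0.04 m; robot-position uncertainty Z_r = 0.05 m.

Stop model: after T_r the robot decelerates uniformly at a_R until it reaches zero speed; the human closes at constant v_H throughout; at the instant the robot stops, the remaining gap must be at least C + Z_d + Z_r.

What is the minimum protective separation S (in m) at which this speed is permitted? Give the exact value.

S_min = 561/50 m = 11.2200 m

T_s = v_R/a_R = (39/20)/(1/2) = 3.9000 s
robot in T_r: 1.9500·0.2500 = 0.4875 m
braking distance = 1.9500²/(2·0.5000) = 3.8025 m
person approaches 1.6000·(0.2500+3.9000) = 6.6400 m
margins: 0.2000+0.0400+0.0500 = 0.2900 m
S_min ≈ 0.4875+3.8025+6.6400+0.2900  ⇒  S_min = 561/50 m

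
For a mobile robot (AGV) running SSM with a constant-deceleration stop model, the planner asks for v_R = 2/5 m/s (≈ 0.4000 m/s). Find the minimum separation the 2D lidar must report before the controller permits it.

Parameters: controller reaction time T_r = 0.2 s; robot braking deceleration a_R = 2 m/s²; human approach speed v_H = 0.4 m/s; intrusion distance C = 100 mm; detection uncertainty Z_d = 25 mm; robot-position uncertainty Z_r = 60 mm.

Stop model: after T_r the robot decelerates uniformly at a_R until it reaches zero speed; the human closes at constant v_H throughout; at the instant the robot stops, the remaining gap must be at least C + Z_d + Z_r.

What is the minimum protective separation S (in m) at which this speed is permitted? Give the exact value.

braking lasts T_s = (2/5)/2 = 0.2000 s
reaction-phase robot travel = 0.4000·0.2000 = 0.0800 m
robot under decel: 0.4000²/(2·2.0000) = 0.0400 m
human over T_r+T_s: 0.4000·(0.2000+0.2000) = 0.1600 m
margins: 0.1000+0.0250+0.0600 = 0.1850 m
S_min ≈ 0.0800+0.0400+0.1600+0.1850  ⇒  S_min = 93/200 m

S_min = 93/200 m = 0.4650 m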